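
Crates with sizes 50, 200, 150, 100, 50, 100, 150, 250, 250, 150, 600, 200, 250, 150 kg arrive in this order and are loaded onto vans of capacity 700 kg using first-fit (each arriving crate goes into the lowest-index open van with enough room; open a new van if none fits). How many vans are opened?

5

  50 → van 1 (new)  [load 50/700]
  200 → van 1  [load 250/700]
  150 → van 1  [load 400/700]
  100 → van 1  [load 500/700]
  50 → van 1  [load 550/700]
  100 → van 1  [load 650/700]
  150 → van 2 (new)  [load 150/700]
  250 → van 2  [load 400/700]
  250 → van 2  [load 650/700]
  150 → van 3 (new)  [load 150/700]
  600 → van 4 (new)  [load 600/700]
  200 → van 3  [load 350/700]
  250 → van 3  [load 600/700]
  150 → van 5 (new)  [load 150/700]
5 vans opened.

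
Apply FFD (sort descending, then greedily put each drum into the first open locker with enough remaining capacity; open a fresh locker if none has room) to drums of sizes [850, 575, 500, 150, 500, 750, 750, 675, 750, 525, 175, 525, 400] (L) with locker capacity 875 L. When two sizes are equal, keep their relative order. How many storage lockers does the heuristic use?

Sorted descending: 850, 750, 750, 750, 675, 575, 525, 525, 500, 500, 400, 175, 150.
  850 → locker 1 (new)  [load 850/875]
  750 → locker 2 (new)  [load 750/875]
  750 → locker 3 (new)  [load 750/875]
  750 → locker 4 (new)  [load 750/875]
  675 → locker 5 (new)  [load 675/875]
  575 → locker 6 (new)  [load 575/875]
  525 → locker 7 (new)  [load 525/875]
  525 → locker 8 (new)  [load 525/875]
  500 → locker 9 (new)  [load 500/875]
  500 → locker 10 (new)  [load 500/875]
  400 → locker 11 (new)  [load 400/875]
  175 → locker 5  [load 850/875]
  150 → locker 6  [load 725/875]
11 storage lockers opened.

11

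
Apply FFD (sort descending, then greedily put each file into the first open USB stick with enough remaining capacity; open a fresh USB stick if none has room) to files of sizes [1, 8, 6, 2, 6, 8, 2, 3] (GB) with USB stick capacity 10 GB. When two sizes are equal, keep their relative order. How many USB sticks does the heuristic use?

Sorted descending: 8, 8, 6, 6, 3, 2, 2, 1.
  8 → USB stick 1 (new)  [load 8/10]
  8 → USB stick 2 (new)  [load 8/10]
  6 → USB stick 3 (new)  [load 6/10]
  6 → USB stick 4 (new)  [load 6/10]
  3 → USB stick 3  [load 9/10]
  2 → USB stick 1  [load 10/10]
  2 → USB stick 2  [load 10/10]
  1 → USB stick 3  [load 10/10]
4 USB sticks opened.

4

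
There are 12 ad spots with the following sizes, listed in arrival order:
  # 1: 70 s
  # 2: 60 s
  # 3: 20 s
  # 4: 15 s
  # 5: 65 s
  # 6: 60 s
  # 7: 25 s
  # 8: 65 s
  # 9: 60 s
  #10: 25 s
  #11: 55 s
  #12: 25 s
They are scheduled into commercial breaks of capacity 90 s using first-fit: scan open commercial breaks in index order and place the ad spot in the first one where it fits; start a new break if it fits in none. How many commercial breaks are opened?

7

  70 → break 1 (new)  [load 70/90]
  60 → break 2 (new)  [load 60/90]
  20 → break 1  [load 90/90]
  15 → break 2  [load 75/90]
  65 → break 3 (new)  [load 65/90]
  60 → break 4 (new)  [load 60/90]
  25 → break 3  [load 90/90]
  65 → break 5 (new)  [load 65/90]
  60 → break 6 (new)  [load 60/90]
  25 → break 4  [load 85/90]
  55 → break 7 (new)  [load 55/90]
  25 → break 5  [load 90/90]
7 commercial breaks opened.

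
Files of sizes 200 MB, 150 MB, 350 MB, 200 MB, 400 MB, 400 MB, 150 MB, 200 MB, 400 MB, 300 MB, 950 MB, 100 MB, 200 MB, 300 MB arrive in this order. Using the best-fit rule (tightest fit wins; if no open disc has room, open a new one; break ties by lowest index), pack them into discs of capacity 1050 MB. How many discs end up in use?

5

  200 → disc 1 (new)  [load 200/1050]
  150 → disc 1  [load 350/1050]
  350 → disc 1  [load 700/1050]
  200 → disc 1  [load 900/1050]
  400 → disc 2 (new)  [load 400/1050]
  400 → disc 2  [load 800/1050]
  150 → disc 1  [load 1050/1050]
  200 → disc 2  [load 1000/1050]
  400 → disc 3 (new)  [load 400/1050]
  300 → disc 3  [load 700/1050]
  950 → disc 4 (new)  [load 950/1050]
  100 → disc 4  [load 1050/1050]
  200 → disc 3  [load 900/1050]
  300 → disc 5 (new)  [load 300/1050]
5 discs opened.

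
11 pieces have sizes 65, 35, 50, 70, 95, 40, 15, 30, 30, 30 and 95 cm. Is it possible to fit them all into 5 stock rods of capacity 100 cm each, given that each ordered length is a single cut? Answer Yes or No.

Total = 555 cm; ⌈555/100⌉ = 6.
At least 6 stock rods are required, but only 5 are allowed.

No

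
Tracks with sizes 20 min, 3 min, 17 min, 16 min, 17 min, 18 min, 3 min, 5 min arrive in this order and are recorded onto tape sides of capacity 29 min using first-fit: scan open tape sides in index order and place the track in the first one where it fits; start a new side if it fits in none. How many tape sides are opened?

  20 → side 1 (new)  [load 20/29]
  3 → side 1  [load 23/29]
  17 → side 2 (new)  [load 17/29]
  16 → side 3 (new)  [load 16/29]
  17 → side 4 (new)  [load 17/29]
  18 → side 5 (new)  [load 18/29]
  3 → side 1  [load 26/29]
  5 → side 2  [load 22/29]
5 tape sides opened.

5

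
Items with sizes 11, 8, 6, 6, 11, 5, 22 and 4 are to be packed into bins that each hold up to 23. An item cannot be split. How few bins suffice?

4

Total = 22 + 11 + 11 + 8 + 6 + 6 + 5 + 4 = 73.
Lower bound: ⌈73/23⌉ = 4 bins.
A packing using 4 bins:
  bin 1: 22 = 22
  bin 2: 11 + 11 = 22
  bin 3: 8 + 6 + 6 = 20
  bin 4: 5 + 4 = 9
This matches the lower bound, so 4 is optimal.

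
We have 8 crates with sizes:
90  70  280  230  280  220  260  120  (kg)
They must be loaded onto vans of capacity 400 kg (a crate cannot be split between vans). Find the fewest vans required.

5

Total = 280 + 280 + 260 + 230 + 220 + 120 + 90 + 70 = 1550 kg.
Lower bound: ⌈1550/400⌉ = 4 vans.
Also, 5 crates each exceed 200 kg, and no two of those can share a van, so at least 5 vans are needed.
A packing using 5 vans:
  van 1: 280 + 120 = 400
  van 2: 280 + 90 = 370
  van 3: 260 + 70 = 330
  van 4: 230 = 230
  van 5: 220 = 220
This matches the lower bound, so 5 is optimal.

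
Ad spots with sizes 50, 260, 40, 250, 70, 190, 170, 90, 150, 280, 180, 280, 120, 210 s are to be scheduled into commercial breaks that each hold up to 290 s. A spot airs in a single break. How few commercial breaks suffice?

9

Total = 280 + 280 + 260 + 250 + 210 + 190 + 180 + 170 + 150 + 120 + 90 + 70 + 50 + 40 = 2340 s.
Lower bound: ⌈2340/290⌉ = 9 commercial breaks.
A packing using 9 commercial breaks:
  break 1: 280 = 280
  break 2: 280 = 280
  break 3: 260 = 260
  break 4: 250 + 40 = 290
  break 5: 210 + 70 = 280
  break 6: 190 + 90 = 280
  break 7: 180 + 50 = 230
  break 8: 170 + 120 = 290
  break 9: 150 = 150
This matches the lower bound, so 9 is optimal.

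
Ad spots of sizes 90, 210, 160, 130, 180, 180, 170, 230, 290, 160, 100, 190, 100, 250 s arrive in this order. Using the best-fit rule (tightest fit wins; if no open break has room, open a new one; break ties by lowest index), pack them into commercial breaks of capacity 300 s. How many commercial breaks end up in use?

10

  90 → break 1 (new)  [load 90/300]
  210 → break 1  [load 300/300]
  160 → break 2 (new)  [load 160/300]
  130 → break 2  [load 290/300]
  180 → break 3 (new)  [load 180/300]
  180 → break 4 (new)  [load 180/300]
  170 → break 5 (new)  [load 170/300]
  230 → break 6 (new)  [load 230/300]
  290 → break 7 (new)  [load 290/300]
  160 → break 8 (new)  [load 160/300]
  100 → break 3  [load 280/300]
  190 → break 9 (new)  [load 190/300]
  100 → break 9  [load 290/300]
  250 → break 10 (new)  [load 250/300]
10 commercial breaks opened.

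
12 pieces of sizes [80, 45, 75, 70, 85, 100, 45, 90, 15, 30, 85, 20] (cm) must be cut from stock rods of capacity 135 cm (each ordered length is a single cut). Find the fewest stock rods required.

Total = 100 + 90 + 85 + 85 + 80 + 75 + 70 + 45 + 45 + 30 + 20 + 15 = 740 cm.
Lower bound: ⌈740/135⌉ = 6 stock rods.
Also, 7 pieces each exceed 135/2 cm, and no two of those can share a stock rod, so at least 7 stock rods are needed.
A packing using 7 stock rods:
  stock rod 1: 100 + 30 = 130
  stock rod 2: 90 + 45 = 135
  stock rod 3: 85 + 45 = 130
  stock rod 4: 85 + 20 + 15 = 120
  stock rod 5: 80 = 80
  stock rod 6: 75 = 75
  stock rod 7: 70 = 70
This matches the lower bound, so 7 is optimal.

7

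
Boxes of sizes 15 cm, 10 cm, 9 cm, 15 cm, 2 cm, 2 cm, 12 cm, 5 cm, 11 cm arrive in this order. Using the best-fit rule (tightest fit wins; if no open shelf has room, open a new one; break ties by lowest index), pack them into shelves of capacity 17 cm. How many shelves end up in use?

  15 → shelf 1 (new)  [load 15/17]
  10 → shelf 2 (new)  [load 10/17]
  9 → shelf 3 (new)  [load 9/17]
  15 → shelf 4 (new)  [load 15/17]
  2 → shelf 1  [load 17/17]
  2 → shelf 4  [load 17/17]
  12 → shelf 5 (new)  [load 12/17]
  5 → shelf 5  [load 17/17]
  11 → shelf 6 (new)  [load 11/17]
6 shelves opened.

6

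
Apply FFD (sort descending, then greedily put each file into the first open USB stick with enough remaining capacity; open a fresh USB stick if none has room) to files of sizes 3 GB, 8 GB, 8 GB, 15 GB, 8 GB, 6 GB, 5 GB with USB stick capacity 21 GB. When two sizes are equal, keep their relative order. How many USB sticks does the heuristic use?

Sorted descending: 15, 8, 8, 8, 6, 5, 3.
  15 → USB stick 1 (new)  [load 15/21]
  8 → USB stick 2 (new)  [load 8/21]
  8 → USB stick 2  [load 16/21]
  8 → USB stick 3 (new)  [load 8/21]
  6 → USB stick 1  [load 21/21]
  5 → USB stick 2  [load 21/21]
  3 → USB stick 3  [load 11/21]
3 USB sticks opened.

3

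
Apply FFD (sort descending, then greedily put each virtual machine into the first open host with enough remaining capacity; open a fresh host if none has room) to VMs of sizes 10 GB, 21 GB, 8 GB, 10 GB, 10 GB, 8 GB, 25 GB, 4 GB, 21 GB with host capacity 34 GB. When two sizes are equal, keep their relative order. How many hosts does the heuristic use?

4

Sorted descending: 25, 21, 21, 10, 10, 10, 8, 8, 4.
  25 → host 1 (new)  [load 25/34]
  21 → host 2 (new)  [load 21/34]
  21 → host 3 (new)  [load 21/34]
  10 → host 2  [load 31/34]
  10 → host 3  [load 31/34]
  10 → host 4 (new)  [load 10/34]
  8 → host 1  [load 33/34]
  8 → host 4  [load 18/34]
  4 → host 4  [load 22/34]
4 hosts opened.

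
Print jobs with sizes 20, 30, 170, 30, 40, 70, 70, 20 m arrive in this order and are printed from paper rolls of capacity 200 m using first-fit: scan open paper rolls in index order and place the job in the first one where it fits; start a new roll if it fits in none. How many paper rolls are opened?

  20 → roll 1 (new)  [load 20/200]
  30 → roll 1  [load 50/200]
  170 → roll 2 (new)  [load 170/200]
  30 → roll 1  [load 80/200]
  40 → roll 1  [load 120/200]
  70 → roll 1  [load 190/200]
  70 → roll 3 (new)  [load 70/200]
  20 → roll 2  [load 190/200]
3 paper rolls opened.

3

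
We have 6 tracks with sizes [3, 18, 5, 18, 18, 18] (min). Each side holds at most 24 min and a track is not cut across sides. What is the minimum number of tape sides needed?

Total = 18 + 18 + 18 + 18 + 5 + 3 = 80 min.
Lower bound: ⌈80/24⌉ = 4 tape sides.
A packing using 4 tape sides:
  side 1: 18 + 5 = 23
  side 2: 18 + 3 = 21
  side 3: 18 = 18
  side 4: 18 = 18
This matches the lower bound, so 4 is optimal.

4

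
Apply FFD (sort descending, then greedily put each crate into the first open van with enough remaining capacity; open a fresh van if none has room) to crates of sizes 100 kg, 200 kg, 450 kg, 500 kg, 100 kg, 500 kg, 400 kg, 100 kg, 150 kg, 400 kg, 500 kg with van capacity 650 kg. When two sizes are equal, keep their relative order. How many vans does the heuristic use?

6

Sorted descending: 500, 500, 500, 450, 400, 400, 200, 150, 100, 100, 100.
  500 → van 1 (new)  [load 500/650]
  500 → van 2 (new)  [load 500/650]
  500 → van 3 (new)  [load 500/650]
  450 → van 4 (new)  [load 450/650]
  400 → van 5 (new)  [load 400/650]
  400 → van 6 (new)  [load 400/650]
  200 → van 4  [load 650/650]
  150 → van 1  [load 650/650]
  100 → van 2  [load 600/650]
  100 → van 3  [load 600/650]
  100 → van 5  [load 500/650]
6 vans opened.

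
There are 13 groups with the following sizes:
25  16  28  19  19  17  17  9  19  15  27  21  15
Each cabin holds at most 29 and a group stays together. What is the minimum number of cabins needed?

Total = 28 + 27 + 25 + 21 + 19 + 19 + 19 + 17 + 17 + 16 + 15 + 15 + 9 = 247.
Lower bound: ⌈247/29⌉ = 9 cabins.
Also, 12 groups each exceed 29/2, and no two of those can share a cabin, so at least 12 cabins are needed.
A packing using 12 cabins:
  cabin 1: 28 = 28
  cabin 2: 27 = 27
  cabin 3: 25 = 25
  cabin 4: 21 = 21
  cabin 5: 19 + 9 = 28
  cabin 6: 19 = 19
  cabin 7: 19 = 19
  cabin 8: 17 = 17
  cabin 9: 17 = 17
  cabin 10: 16 = 16
  cabin 11: 15 = 15
  cabin 12: 15 = 15
This matches the lower bound, so 12 is optimal.

12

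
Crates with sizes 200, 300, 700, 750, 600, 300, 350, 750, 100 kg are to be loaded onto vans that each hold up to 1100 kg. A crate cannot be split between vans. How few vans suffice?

Total = 750 + 750 + 700 + 600 + 350 + 300 + 300 + 200 + 100 = 4050 kg.
Lower bound: ⌈4050/1100⌉ = 4 vans.
A packing using 4 vans:
  van 1: 750 + 350 = 1100
  van 2: 750 + 300 = 1050
  van 3: 700 + 300 + 100 = 1100
  van 4: 600 + 200 = 800
This matches the lower bound, so 4 is optimal.

4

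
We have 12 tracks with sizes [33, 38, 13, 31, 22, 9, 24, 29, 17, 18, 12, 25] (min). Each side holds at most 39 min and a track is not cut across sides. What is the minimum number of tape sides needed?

8

Total = 38 + 33 + 31 + 29 + 25 + 24 + 22 + 18 + 17 + 13 + 12 + 9 = 271 min.
Lower bound: ⌈271/39⌉ = 7 tape sides.
A packing using 8 tape sides:
  side 1: 38 = 38
  side 2: 33 = 33
  side 3: 31 = 31
  side 4: 29 + 9 = 38
  side 5: 25 + 13 = 38
  side 6: 24 + 12 = 36
  side 7: 22 + 17 = 39
  side 8: 18 = 18
No arrangement into 7 tape sides stays within capacity, so 8 is optimal.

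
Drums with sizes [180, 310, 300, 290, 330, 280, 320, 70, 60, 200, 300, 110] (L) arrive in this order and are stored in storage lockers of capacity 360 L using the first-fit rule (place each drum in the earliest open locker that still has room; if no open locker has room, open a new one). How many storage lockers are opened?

9

  180 → locker 1 (new)  [load 180/360]
  310 → locker 2 (new)  [load 310/360]
  300 → locker 3 (new)  [load 300/360]
  290 → locker 4 (new)  [load 290/360]
  330 → locker 5 (new)  [load 330/360]
  280 → locker 6 (new)  [load 280/360]
  320 → locker 7 (new)  [load 320/360]
  70 → locker 1  [load 250/360]
  60 → locker 1  [load 310/360]
  200 → locker 8 (new)  [load 200/360]
  300 → locker 9 (new)  [load 300/360]
  110 → locker 8  [load 310/360]
9 storage lockers opened.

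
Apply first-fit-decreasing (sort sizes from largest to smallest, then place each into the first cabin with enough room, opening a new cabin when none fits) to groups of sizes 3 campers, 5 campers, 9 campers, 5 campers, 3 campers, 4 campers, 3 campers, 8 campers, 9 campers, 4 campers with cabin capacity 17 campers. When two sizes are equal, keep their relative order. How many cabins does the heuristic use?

Sorted descending: 9, 9, 8, 5, 5, 4, 4, 3, 3, 3.
  9 → cabin 1 (new)  [load 9/17]
  9 → cabin 2 (new)  [load 9/17]
  8 → cabin 1  [load 17/17]
  5 → cabin 2  [load 14/17]
  5 → cabin 3 (new)  [load 5/17]
  4 → cabin 3  [load 9/17]
  4 → cabin 3  [load 13/17]
  3 → cabin 2  [load 17/17]
  3 → cabin 3  [load 16/17]
  3 → cabin 4 (new)  [load 3/17]
4 cabins opened.

4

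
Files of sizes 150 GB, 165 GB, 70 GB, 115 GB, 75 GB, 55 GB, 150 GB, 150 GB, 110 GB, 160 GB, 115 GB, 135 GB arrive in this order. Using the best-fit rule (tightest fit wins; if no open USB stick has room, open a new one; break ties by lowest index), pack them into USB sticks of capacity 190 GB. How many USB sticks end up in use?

  150 → USB stick 1 (new)  [load 150/190]
  165 → USB stick 2 (new)  [load 165/190]
  70 → USB stick 3 (new)  [load 70/190]
  115 → USB stick 3  [load 185/190]
  75 → USB stick 4 (new)  [load 75/190]
  55 → USB stick 4  [load 130/190]
  150 → USB stick 5 (new)  [load 150/190]
  150 → USB stick 6 (new)  [load 150/190]
  110 → USB stick 7 (new)  [load 110/190]
  160 → USB stick 8 (new)  [load 160/190]
  115 → USB stick 9 (new)  [load 115/190]
  135 → USB stick 10 (new)  [load 135/190]
10 USB sticks opened.

10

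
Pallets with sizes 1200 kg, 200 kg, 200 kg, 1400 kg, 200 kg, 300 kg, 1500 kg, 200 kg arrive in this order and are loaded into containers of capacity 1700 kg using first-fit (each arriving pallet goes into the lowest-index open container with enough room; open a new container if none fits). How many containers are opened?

4

  1200 → container 1 (new)  [load 1200/1700]
  200 → container 1  [load 1400/1700]
  200 → container 1  [load 1600/1700]
  1400 → container 2 (new)  [load 1400/1700]
  200 → container 2  [load 1600/1700]
  300 → container 3 (new)  [load 300/1700]
  1500 → container 4 (new)  [load 1500/1700]
  200 → container 3  [load 500/1700]
4 containers opened.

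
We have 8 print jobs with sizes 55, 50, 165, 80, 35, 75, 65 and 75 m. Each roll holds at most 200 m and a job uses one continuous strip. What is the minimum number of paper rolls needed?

Total = 165 + 80 + 75 + 75 + 65 + 55 + 50 + 35 = 600 m.
Lower bound: ⌈600/200⌉ = 3 paper rolls.
A packing using 3 paper rolls:
  roll 1: 165 + 35 = 200
  roll 2: 80 + 65 + 55 = 200
  roll 3: 75 + 75 + 50 = 200
This matches the lower bound, so 3 is optimal.

3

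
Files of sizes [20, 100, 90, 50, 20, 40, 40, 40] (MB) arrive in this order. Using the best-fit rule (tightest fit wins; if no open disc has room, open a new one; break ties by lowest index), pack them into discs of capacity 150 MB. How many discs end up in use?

3

  20 → disc 1 (new)  [load 20/150]
  100 → disc 1  [load 120/150]
  90 → disc 2 (new)  [load 90/150]
  50 → disc 2  [load 140/150]
  20 → disc 1  [load 140/150]
  40 → disc 3 (new)  [load 40/150]
  40 → disc 3  [load 80/150]
  40 → disc 3  [load 120/150]
3 discs opened.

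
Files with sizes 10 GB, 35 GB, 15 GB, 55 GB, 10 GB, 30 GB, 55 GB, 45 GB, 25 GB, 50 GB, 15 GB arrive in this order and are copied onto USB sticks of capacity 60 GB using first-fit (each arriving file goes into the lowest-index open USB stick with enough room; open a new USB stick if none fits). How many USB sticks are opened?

  10 → USB stick 1 (new)  [load 10/60]
  35 → USB stick 1  [load 45/60]
  15 → USB stick 1  [load 60/60]
  55 → USB stick 2 (new)  [load 55/60]
  10 → USB stick 3 (new)  [load 10/60]
  30 → USB stick 3  [load 40/60]
  55 → USB stick 4 (new)  [load 55/60]
  45 → USB stick 5 (new)  [load 45/60]
  25 → USB stick 6 (new)  [load 25/60]
  50 → USB stick 7 (new)  [load 50/60]
  15 → USB stick 3  [load 55/60]
7 USB sticks opened.

7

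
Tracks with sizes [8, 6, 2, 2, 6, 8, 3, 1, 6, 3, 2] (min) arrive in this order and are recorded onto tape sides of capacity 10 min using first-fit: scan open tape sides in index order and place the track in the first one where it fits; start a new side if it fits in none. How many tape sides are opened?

  8 → side 1 (new)  [load 8/10]
  6 → side 2 (new)  [load 6/10]
  2 → side 1  [load 10/10]
  2 → side 2  [load 8/10]
  6 → side 3 (new)  [load 6/10]
  8 → side 4 (new)  [load 8/10]
  3 → side 3  [load 9/10]
  1 → side 2  [load 9/10]
  6 → side 5 (new)  [load 6/10]
  3 → side 5  [load 9/10]
  2 → side 4  [load 10/10]
5 tape sides opened.

5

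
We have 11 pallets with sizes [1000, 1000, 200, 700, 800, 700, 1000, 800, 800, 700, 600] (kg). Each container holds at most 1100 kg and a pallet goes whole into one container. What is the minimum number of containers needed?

Total = 1000 + 1000 + 1000 + 800 + 800 + 800 + 700 + 700 + 700 + 600 + 200 = 8300 kg.
Lower bound: ⌈8300/1100⌉ = 8 containers.
Also, 10 pallets each exceed 550 kg, and no two of those can share a container, so at least 10 containers are needed.
A packing using 10 containers:
  container 1: 1000 = 1000
  container 2: 1000 = 1000
  container 3: 1000 = 1000
  container 4: 800 + 200 = 1000
  container 5: 800 = 800
  container 6: 800 = 800
  container 7: 700 = 700
  container 8: 700 = 700
  container 9: 700 = 700
  container 10: 600 = 600
This matches the lower bound, so 10 is optimal.

10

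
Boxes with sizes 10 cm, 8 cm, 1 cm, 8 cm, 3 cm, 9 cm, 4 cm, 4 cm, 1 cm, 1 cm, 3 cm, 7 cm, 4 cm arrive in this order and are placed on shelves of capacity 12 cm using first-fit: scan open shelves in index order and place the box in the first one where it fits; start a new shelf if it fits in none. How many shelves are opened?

  10 → shelf 1 (new)  [load 10/12]
  8 → shelf 2 (new)  [load 8/12]
  1 → shelf 1  [load 11/12]
  8 → shelf 3 (new)  [load 8/12]
  3 → shelf 2  [load 11/12]
  9 → shelf 4 (new)  [load 9/12]
  4 → shelf 3  [load 12/12]
  4 → shelf 5 (new)  [load 4/12]
  1 → shelf 1  [load 12/12]
  1 → shelf 2  [load 12/12]
  3 → shelf 4  [load 12/12]
  7 → shelf 5  [load 11/12]
  4 → shelf 6 (new)  [load 4/12]
6 shelves opened.

6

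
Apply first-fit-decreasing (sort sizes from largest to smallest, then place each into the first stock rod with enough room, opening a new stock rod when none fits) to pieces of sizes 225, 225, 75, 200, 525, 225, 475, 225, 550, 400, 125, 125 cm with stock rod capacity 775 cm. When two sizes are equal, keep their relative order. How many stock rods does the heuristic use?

Sorted descending: 550, 525, 475, 400, 225, 225, 225, 225, 200, 125, 125, 75.
  550 → stock rod 1 (new)  [load 550/775]
  525 → stock rod 2 (new)  [load 525/775]
  475 → stock rod 3 (new)  [load 475/775]
  400 → stock rod 4 (new)  [load 400/775]
  225 → stock rod 1  [load 775/775]
  225 → stock rod 2  [load 750/775]
  225 → stock rod 3  [load 700/775]
  225 → stock rod 4  [load 625/775]
  200 → stock rod 5 (new)  [load 200/775]
  125 → stock rod 4  [load 750/775]
  125 → stock rod 5  [load 325/775]
  75 → stock rod 3  [load 775/775]
5 stock rods opened.

5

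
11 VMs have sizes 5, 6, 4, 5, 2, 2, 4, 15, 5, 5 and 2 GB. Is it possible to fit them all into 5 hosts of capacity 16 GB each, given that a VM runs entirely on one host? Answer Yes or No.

Yes

A valid assignment using 4 hosts:
  host 1: 15 = 15
  host 2: 6 + 5 + 5 = 16
  host 3: 5 + 5 + 4 + 2 = 16
  host 4: 4 + 2 + 2 = 8
That uses only 4 ≤ 5, so 5 hosts are enough.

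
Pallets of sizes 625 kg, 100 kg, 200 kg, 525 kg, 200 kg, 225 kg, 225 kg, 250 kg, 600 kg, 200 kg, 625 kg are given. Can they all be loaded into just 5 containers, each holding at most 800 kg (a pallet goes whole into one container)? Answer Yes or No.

Total = 3775 kg; ⌈3775/800⌉ = 5.
The bound of 5 does not rule out 5, but exhaustive search shows no assignment into 5 containers of capacity 800 kg exists — the minimum is 6.

No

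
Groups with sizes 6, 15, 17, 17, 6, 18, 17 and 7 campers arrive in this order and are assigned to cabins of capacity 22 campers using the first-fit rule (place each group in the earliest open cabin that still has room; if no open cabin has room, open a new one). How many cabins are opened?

6

  6 → cabin 1 (new)  [load 6/22]
  15 → cabin 1  [load 21/22]
  17 → cabin 2 (new)  [load 17/22]
  17 → cabin 3 (new)  [load 17/22]
  6 → cabin 4 (new)  [load 6/22]
  18 → cabin 5 (new)  [load 18/22]
  17 → cabin 6 (new)  [load 17/22]
  7 → cabin 4  [load 13/22]
6 cabins opened.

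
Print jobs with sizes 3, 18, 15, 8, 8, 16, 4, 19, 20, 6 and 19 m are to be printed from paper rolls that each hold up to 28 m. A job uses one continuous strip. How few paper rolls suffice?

6

Total = 20 + 19 + 19 + 18 + 16 + 15 + 8 + 8 + 6 + 4 + 3 = 136 m.
Lower bound: ⌈136/28⌉ = 5 paper rolls.
Also, 6 print jobs each exceed 14 m, and no two of those can share a roll, so at least 6 paper rolls are needed.
A packing using 6 paper rolls:
  roll 1: 20 + 8 = 28
  roll 2: 19 + 8 = 27
  roll 3: 19 + 6 + 3 = 28
  roll 4: 18 + 4 = 22
  roll 5: 16 = 16
  roll 6: 15 = 15
This matches the lower bound, so 6 is optimal.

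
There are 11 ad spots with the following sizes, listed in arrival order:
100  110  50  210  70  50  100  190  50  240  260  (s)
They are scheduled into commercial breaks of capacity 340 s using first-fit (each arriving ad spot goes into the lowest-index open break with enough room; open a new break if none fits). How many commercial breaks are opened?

  100 → break 1 (new)  [load 100/340]
  110 → break 1  [load 210/340]
  50 → break 1  [load 260/340]
  210 → break 2 (new)  [load 210/340]
  70 → break 1  [load 330/340]
  50 → break 2  [load 260/340]
  100 → break 3 (new)  [load 100/340]
  190 → break 3  [load 290/340]
  50 → break 2  [load 310/340]
  240 → break 4 (new)  [load 240/340]
  260 → break 5 (new)  [load 260/340]
5 commercial breaks opened.

5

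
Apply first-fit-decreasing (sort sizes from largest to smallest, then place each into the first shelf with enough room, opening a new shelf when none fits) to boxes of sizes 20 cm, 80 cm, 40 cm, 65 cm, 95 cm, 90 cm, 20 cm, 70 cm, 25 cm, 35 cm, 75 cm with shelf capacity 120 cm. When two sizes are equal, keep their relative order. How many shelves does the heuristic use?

6

Sorted descending: 95, 90, 80, 75, 70, 65, 40, 35, 25, 20, 20.
  95 → shelf 1 (new)  [load 95/120]
  90 → shelf 2 (new)  [load 90/120]
  80 → shelf 3 (new)  [load 80/120]
  75 → shelf 4 (new)  [load 75/120]
  70 → shelf 5 (new)  [load 70/120]
  65 → shelf 6 (new)  [load 65/120]
  40 → shelf 3  [load 120/120]
  35 → shelf 4  [load 110/120]
  25 → shelf 1  [load 120/120]
  20 → shelf 2  [load 110/120]
  20 → shelf 5  [load 90/120]
6 shelves opened.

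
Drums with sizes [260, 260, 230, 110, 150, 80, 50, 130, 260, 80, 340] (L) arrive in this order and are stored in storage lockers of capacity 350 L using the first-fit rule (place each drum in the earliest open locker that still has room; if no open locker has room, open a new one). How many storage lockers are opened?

6

  260 → locker 1 (new)  [load 260/350]
  260 → locker 2 (new)  [load 260/350]
  230 → locker 3 (new)  [load 230/350]
  110 → locker 3  [load 340/350]
  150 → locker 4 (new)  [load 150/350]
  80 → locker 1  [load 340/350]
  50 → locker 2  [load 310/350]
  130 → locker 4  [load 280/350]
  260 → locker 5 (new)  [load 260/350]
  80 → locker 5  [load 340/350]
  340 → locker 6 (new)  [load 340/350]
6 storage lockers opened.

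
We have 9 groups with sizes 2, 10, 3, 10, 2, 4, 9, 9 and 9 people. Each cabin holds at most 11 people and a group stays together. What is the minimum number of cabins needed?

Total = 10 + 10 + 9 + 9 + 9 + 4 + 3 + 2 + 2 = 58 people.
Lower bound: ⌈58/11⌉ = 6 cabins.
A packing using 6 cabins:
  cabin 1: 10 = 10
  cabin 2: 10 = 10
  cabin 3: 9 + 2 = 11
  cabin 4: 9 + 2 = 11
  cabin 5: 9 = 9
  cabin 6: 4 + 3 = 7
This matches the lower bound, so 6 is optimal.

6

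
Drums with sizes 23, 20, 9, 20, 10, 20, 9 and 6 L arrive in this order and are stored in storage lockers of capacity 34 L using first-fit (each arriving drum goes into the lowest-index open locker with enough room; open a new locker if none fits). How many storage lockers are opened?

4

  23 → locker 1 (new)  [load 23/34]
  20 → locker 2 (new)  [load 20/34]
  9 → locker 1  [load 32/34]
  20 → locker 3 (new)  [load 20/34]
  10 → locker 2  [load 30/34]
  20 → locker 4 (new)  [load 20/34]
  9 → locker 3  [load 29/34]
  6 → locker 4  [load 26/34]
4 storage lockers opened.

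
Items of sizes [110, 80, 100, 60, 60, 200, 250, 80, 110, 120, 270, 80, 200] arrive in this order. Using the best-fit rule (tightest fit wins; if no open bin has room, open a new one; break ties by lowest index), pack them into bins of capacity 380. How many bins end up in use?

5

  110 → bin 1 (new)  [load 110/380]
  80 → bin 1  [load 190/380]
  100 → bin 1  [load 290/380]
  60 → bin 1  [load 350/380]
  60 → bin 2 (new)  [load 60/380]
  200 → bin 2  [load 260/380]
  250 → bin 3 (new)  [load 250/380]
  80 → bin 2  [load 340/380]
  110 → bin 3  [load 360/380]
  120 → bin 4 (new)  [load 120/380]
  270 → bin 5 (new)  [load 270/380]
  80 → bin 5  [load 350/380]
  200 → bin 4  [load 320/380]
5 bins opened.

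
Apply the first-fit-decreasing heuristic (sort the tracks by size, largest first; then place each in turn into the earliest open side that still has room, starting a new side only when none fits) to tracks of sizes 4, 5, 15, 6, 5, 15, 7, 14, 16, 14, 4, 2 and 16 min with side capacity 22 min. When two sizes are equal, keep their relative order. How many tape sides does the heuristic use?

6

Sorted descending: 16, 16, 15, 15, 14, 14, 7, 6, 5, 5, 4, 4, 2.
  16 → side 1 (new)  [load 16/22]
  16 → side 2 (new)  [load 16/22]
  15 → side 3 (new)  [load 15/22]
  15 → side 4 (new)  [load 15/22]
  14 → side 5 (new)  [load 14/22]
  14 → side 6 (new)  [load 14/22]
  7 → side 3  [load 22/22]
  6 → side 1  [load 22/22]
  5 → side 2  [load 21/22]
  5 → side 4  [load 20/22]
  4 → side 5  [load 18/22]
  4 → side 5  [load 22/22]
  2 → side 4  [load 22/22]
6 tape sides opened.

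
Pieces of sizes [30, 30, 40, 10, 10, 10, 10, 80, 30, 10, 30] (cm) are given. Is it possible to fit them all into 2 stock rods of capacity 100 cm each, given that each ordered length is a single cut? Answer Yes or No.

Total = 290 cm; ⌈290/100⌉ = 3.
At least 3 stock rods are required, but only 2 are allowed.

No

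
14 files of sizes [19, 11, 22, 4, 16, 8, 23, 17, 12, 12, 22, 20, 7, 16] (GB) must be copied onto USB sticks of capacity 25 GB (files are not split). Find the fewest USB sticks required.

Total = 23 + 22 + 22 + 20 + 19 + 17 + 16 + 16 + 12 + 12 + 11 + 8 + 7 + 4 = 209 GB.
Lower bound: ⌈209/25⌉ = 9 USB sticks.
A packing using 10 USB sticks:
  USB stick 1: 23 = 23
  USB stick 2: 22 = 22
  USB stick 3: 22 = 22
  USB stick 4: 20 + 4 = 24
  USB stick 5: 19 = 19
  USB stick 6: 17 + 8 = 25
  USB stick 7: 16 + 7 = 23
  USB stick 8: 16 = 16
  USB stick 9: 12 + 12 = 24
  USB stick 10: 11 = 11
No arrangement into 9 USB sticks stays within capacity, so 10 is optimal.

10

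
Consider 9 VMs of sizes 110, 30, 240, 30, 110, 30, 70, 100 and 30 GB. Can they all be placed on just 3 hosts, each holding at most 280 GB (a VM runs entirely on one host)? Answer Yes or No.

Yes

A valid assignment using 3 hosts:
  host 1: 240 + 30 = 270
  host 2: 110 + 110 + 30 + 30 = 280
  host 3: 100 + 70 + 30 = 200
Every load is within 280 GB, so 3 hosts suffice.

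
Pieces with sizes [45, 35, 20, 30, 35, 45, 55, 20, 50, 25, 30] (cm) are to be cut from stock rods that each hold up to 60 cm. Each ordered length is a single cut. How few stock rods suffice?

8

Total = 55 + 50 + 45 + 45 + 35 + 35 + 30 + 30 + 25 + 20 + 20 = 390 cm.
Lower bound: ⌈390/60⌉ = 7 stock rods.
A packing using 8 stock rods:
  stock rod 1: 55 = 55
  stock rod 2: 50 = 50
  stock rod 3: 45 = 45
  stock rod 4: 45 = 45
  stock rod 5: 35 + 25 = 60
  stock rod 6: 35 + 20 = 55
  stock rod 7: 30 + 30 = 60
  stock rod 8: 20 = 20
No arrangement into 7 stock rods stays within capacity, so 8 is optimal.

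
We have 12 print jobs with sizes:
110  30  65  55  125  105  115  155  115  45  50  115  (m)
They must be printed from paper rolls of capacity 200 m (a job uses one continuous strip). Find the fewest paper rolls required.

7

Total = 155 + 125 + 115 + 115 + 115 + 110 + 105 + 65 + 55 + 50 + 45 + 30 = 1085 m.
Lower bound: ⌈1085/200⌉ = 6 paper rolls.
Also, 7 print jobs each exceed 100 m, and no two of those can share a roll, so at least 7 paper rolls are needed.
A packing using 7 paper rolls:
  roll 1: 155 + 45 = 200
  roll 2: 125 + 65 = 190
  roll 3: 115 + 55 + 30 = 200
  roll 4: 115 + 50 = 165
  roll 5: 115 = 115
  roll 6: 110 = 110
  roll 7: 105 = 105
This matches the lower bound, so 7 is optimal.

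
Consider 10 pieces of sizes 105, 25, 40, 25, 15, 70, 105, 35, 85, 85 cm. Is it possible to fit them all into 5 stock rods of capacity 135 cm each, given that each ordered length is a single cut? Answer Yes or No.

Yes

A valid assignment using 5 stock rods:
  stock rod 1: 105 + 25 = 130
  stock rod 2: 105 + 25 = 130
  stock rod 3: 85 + 40 = 125
  stock rod 4: 85 + 35 + 15 = 135
  stock rod 5: 70 = 70
Every load is within 135 cm, so 5 stock rods suffice.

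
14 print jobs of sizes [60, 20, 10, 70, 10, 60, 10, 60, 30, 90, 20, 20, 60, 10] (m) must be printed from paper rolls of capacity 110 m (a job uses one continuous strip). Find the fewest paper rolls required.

6

Total = 90 + 70 + 60 + 60 + 60 + 60 + 30 + 20 + 20 + 20 + 10 + 10 + 10 + 10 = 530 m.
Lower bound: ⌈530/110⌉ = 5 paper rolls.
Also, 6 print jobs each exceed 55 m, and no two of those can share a roll, so at least 6 paper rolls are needed.
A packing using 6 paper rolls:
  roll 1: 90 + 20 = 110
  roll 2: 70 + 30 + 10 = 110
  roll 3: 60 + 20 + 20 + 10 = 110
  roll 4: 60 + 10 + 10 = 80
  roll 5: 60 = 60
  roll 6: 60 = 60
This matches the lower bound, so 6 is optimal.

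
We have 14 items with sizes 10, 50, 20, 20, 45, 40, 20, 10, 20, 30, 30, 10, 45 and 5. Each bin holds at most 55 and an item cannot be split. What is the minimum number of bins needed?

7

Total = 50 + 45 + 45 + 40 + 30 + 30 + 20 + 20 + 20 + 20 + 10 + 10 + 10 + 5 = 355.
Lower bound: ⌈355/55⌉ = 7 bins.
A packing using 7 bins:
  bin 1: 50 + 5 = 55
  bin 2: 45 + 10 = 55
  bin 3: 45 + 10 = 55
  bin 4: 40 + 10 = 50
  bin 5: 30 + 20 = 50
  bin 6: 30 + 20 = 50
  bin 7: 20 + 20 = 40
This matches the lower bound, so 7 is optimal.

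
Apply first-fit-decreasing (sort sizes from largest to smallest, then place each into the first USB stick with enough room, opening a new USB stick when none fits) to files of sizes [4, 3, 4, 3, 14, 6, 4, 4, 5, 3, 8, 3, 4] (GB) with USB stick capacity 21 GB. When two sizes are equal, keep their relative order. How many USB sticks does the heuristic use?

4

Sorted descending: 14, 8, 6, 5, 4, 4, 4, 4, 4, 3, 3, 3, 3.
  14 → USB stick 1 (new)  [load 14/21]
  8 → USB stick 2 (new)  [load 8/21]
  6 → USB stick 1  [load 20/21]
  5 → USB stick 2  [load 13/21]
  4 → USB stick 2  [load 17/21]
  4 → USB stick 2  [load 21/21]
  4 → USB stick 3 (new)  [load 4/21]
  4 → USB stick 3  [load 8/21]
  4 → USB stick 3  [load 12/21]
  3 → USB stick 3  [load 15/21]
  3 → USB stick 3  [load 18/21]
  3 → USB stick 3  [load 21/21]
  3 → USB stick 4 (new)  [load 3/21]
4 USB sticks opened.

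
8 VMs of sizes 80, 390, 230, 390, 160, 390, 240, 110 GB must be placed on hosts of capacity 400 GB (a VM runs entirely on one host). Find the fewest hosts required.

Total = 390 + 390 + 390 + 240 + 230 + 160 + 110 + 80 = 1990 GB.
Lower bound: ⌈1990/400⌉ = 5 hosts.
A packing using 6 hosts:
  host 1: 390 = 390
  host 2: 390 = 390
  host 3: 390 = 390
  host 4: 240 + 160 = 400
  host 5: 230 + 110 = 340
  host 6: 80 = 80
No arrangement into 5 hosts stays within capacity, so 6 is optimal.

6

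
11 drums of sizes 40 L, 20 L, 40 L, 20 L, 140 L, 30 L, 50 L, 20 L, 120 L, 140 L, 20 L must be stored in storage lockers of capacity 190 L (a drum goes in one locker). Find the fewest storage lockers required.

4

Total = 140 + 140 + 120 + 50 + 40 + 40 + 30 + 20 + 20 + 20 + 20 = 640 L.
Lower bound: ⌈640/190⌉ = 4 storage lockers.
A packing using 4 storage lockers:
  locker 1: 140 + 50 = 190
  locker 2: 140 + 40 = 180
  locker 3: 120 + 40 + 30 = 190
  locker 4: 20 + 20 + 20 + 20 = 80
This matches the lower bound, so 4 is optimal.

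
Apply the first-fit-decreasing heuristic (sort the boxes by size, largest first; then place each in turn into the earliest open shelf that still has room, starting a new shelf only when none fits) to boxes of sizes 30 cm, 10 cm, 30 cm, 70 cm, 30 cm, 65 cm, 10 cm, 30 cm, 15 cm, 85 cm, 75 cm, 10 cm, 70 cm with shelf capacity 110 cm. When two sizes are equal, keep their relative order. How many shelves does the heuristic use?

5

Sorted descending: 85, 75, 70, 70, 65, 30, 30, 30, 30, 15, 10, 10, 10.
  85 → shelf 1 (new)  [load 85/110]
  75 → shelf 2 (new)  [load 75/110]
  70 → shelf 3 (new)  [load 70/110]
  70 → shelf 4 (new)  [load 70/110]
  65 → shelf 5 (new)  [load 65/110]
  30 → shelf 2  [load 105/110]
  30 → shelf 3  [load 100/110]
  30 → shelf 4  [load 100/110]
  30 → shelf 5  [load 95/110]
  15 → shelf 1  [load 100/110]
  10 → shelf 1  [load 110/110]
  10 → shelf 3  [load 110/110]
  10 → shelf 4  [load 110/110]
5 shelves opened.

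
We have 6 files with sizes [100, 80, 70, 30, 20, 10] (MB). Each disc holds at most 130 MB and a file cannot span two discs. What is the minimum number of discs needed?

Total = 100 + 80 + 70 + 30 + 20 + 10 = 310 MB.
Lower bound: ⌈310/130⌉ = 3 discs.
A packing using 3 discs:
  disc 1: 100 + 30 = 130
  disc 2: 80 + 20 + 10 = 110
  disc 3: 70 = 70
This matches the lower bound, so 3 is optimal.

3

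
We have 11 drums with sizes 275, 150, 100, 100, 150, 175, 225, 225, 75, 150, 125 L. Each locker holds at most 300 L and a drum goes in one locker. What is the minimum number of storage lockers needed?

7

Total = 275 + 225 + 225 + 175 + 150 + 150 + 150 + 125 + 100 + 100 + 75 = 1750 L.
Lower bound: ⌈1750/300⌉ = 6 storage lockers.
A packing using 7 storage lockers:
  locker 1: 275 = 275
  locker 2: 225 + 75 = 300
  locker 3: 225 = 225
  locker 4: 175 + 125 = 300
  locker 5: 150 + 150 = 300
  locker 6: 150 + 100 = 250
  locker 7: 100 = 100
No arrangement into 6 storage lockers stays within capacity, so 7 is optimal.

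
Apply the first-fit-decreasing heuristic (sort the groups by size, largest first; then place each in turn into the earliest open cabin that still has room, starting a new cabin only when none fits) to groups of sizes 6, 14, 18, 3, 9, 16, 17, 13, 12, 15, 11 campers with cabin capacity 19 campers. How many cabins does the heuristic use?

Sorted descending: 18, 17, 16, 15, 14, 13, 12, 11, 9, 6, 3.
  18 → cabin 1 (new)  [load 18/19]
  17 → cabin 2 (new)  [load 17/19]
  16 → cabin 3 (new)  [load 16/19]
  15 → cabin 4 (new)  [load 15/19]
  14 → cabin 5 (new)  [load 14/19]
  13 → cabin 6 (new)  [load 13/19]
  12 → cabin 7 (new)  [load 12/19]
  11 → cabin 8 (new)  [load 11/19]
  9 → cabin 9 (new)  [load 9/19]
  6 → cabin 6  [load 19/19]
  3 → cabin 3  [load 19/19]
9 cabins opened.

9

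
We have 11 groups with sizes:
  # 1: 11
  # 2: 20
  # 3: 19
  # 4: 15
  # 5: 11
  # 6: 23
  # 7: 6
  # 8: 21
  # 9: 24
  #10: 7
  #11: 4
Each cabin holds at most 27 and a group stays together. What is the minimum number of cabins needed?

7

Total = 24 + 23 + 21 + 20 + 19 + 15 + 11 + 11 + 7 + 6 + 4 = 161.
Lower bound: ⌈161/27⌉ = 6 cabins.
A packing using 7 cabins:
  cabin 1: 24 = 24
  cabin 2: 23 + 4 = 27
  cabin 3: 21 + 6 = 27
  cabin 4: 20 + 7 = 27
  cabin 5: 19 = 19
  cabin 6: 15 + 11 = 26
  cabin 7: 11 = 11
No arrangement into 6 cabins stays within capacity, so 7 is optimal.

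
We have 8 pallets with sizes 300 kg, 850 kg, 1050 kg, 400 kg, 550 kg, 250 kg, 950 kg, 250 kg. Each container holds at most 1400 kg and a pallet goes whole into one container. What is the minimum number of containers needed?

4

Total = 1050 + 950 + 850 + 550 + 400 + 300 + 250 + 250 = 4600 kg.
Lower bound: ⌈4600/1400⌉ = 4 containers.
A packing using 4 containers:
  container 1: 1050 + 300 = 1350
  container 2: 950 + 400 = 1350
  container 3: 850 + 550 = 1400
  container 4: 250 + 250 = 500
This matches the lower bound, so 4 is optimal.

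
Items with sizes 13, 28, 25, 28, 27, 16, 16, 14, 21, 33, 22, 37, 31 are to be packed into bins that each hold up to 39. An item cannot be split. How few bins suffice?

10

Total = 37 + 33 + 31 + 28 + 28 + 27 + 25 + 22 + 21 + 16 + 16 + 14 + 13 = 311.
Lower bound: ⌈311/39⌉ = 8 bins.
Also, 9 items each exceed 39/2, and no two of those can share a bin, so at least 9 bins are needed.
A packing using 10 bins:
  bin 1: 37 = 37
  bin 2: 33 = 33
  bin 3: 31 = 31
  bin 4: 28 = 28
  bin 5: 28 = 28
  bin 6: 27 = 27
  bin 7: 25 + 14 = 39
  bin 8: 22 + 16 = 38
  bin 9: 21 + 16 = 37
  bin 10: 13 = 13
No arrangement into 9 bins stays within capacity, so 10 is optimal.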